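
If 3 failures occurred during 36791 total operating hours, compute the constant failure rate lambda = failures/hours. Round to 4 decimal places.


failures = 3
total_hours = 36791
lambda = 3 / 36791
lambda = 0.0001

0.0001


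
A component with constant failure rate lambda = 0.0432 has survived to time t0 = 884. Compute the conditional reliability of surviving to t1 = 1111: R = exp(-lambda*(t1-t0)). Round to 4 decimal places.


lambda = 0.0432
t0 = 884, t1 = 1111
t1 - t0 = 227
lambda * (t1-t0) = 0.0432 * 227 = 9.8064
R = exp(-9.8064)
R = 0.0001

0.0001


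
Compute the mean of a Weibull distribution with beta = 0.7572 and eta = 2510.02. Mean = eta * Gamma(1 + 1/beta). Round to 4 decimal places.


beta = 0.7572, eta = 2510.02
1/beta = 1.3207
1 + 1/beta = 2.3207
Gamma(2.3207) = 1.1814
Mean = 2510.02 * 1.1814
Mean = 2965.333

2965.333


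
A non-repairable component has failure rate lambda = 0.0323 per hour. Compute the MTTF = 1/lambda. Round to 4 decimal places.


lambda = 0.0323
MTTF = 1 / 0.0323
MTTF = 30.9598

30.9598


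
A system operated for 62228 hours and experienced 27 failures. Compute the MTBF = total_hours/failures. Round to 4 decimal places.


total_hours = 62228
failures = 27
MTBF = 62228 / 27
MTBF = 2304.7407

2304.7407


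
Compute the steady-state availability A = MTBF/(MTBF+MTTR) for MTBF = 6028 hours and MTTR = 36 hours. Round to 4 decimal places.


MTBF = 6028
MTTR = 36
MTBF + MTTR = 6064
A = 6028 / 6064
A = 0.9941

0.9941


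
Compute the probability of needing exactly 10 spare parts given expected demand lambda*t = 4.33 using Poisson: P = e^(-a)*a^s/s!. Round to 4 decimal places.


a = 4.33, s = 10
e^(-a) = e^(-4.33) = 0.0132
a^s = 4.33^10 = 2316748.8896
s! = 3628800
P = 0.0132 * 2316748.8896 / 3628800
P = 0.0084

0.0084


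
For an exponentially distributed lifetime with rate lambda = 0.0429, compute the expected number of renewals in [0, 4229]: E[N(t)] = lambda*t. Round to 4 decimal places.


lambda = 0.0429
t = 4229
E[N(t)] = lambda * t
E[N(t)] = 0.0429 * 4229
E[N(t)] = 181.4241

181.4241


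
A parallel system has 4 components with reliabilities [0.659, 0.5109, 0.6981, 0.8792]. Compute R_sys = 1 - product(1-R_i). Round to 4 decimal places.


Components: [0.659, 0.5109, 0.6981, 0.8792]
(1 - 0.659) = 0.341, running product = 0.341
(1 - 0.5109) = 0.4891, running product = 0.1668
(1 - 0.6981) = 0.3019, running product = 0.0504
(1 - 0.8792) = 0.1208, running product = 0.0061
Product of (1-R_i) = 0.0061
R_sys = 1 - 0.0061 = 0.9939

0.9939


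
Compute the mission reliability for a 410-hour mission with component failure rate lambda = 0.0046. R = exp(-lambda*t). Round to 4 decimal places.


lambda = 0.0046
mission_time = 410
lambda * t = 0.0046 * 410 = 1.886
R = exp(-1.886)
R = 0.1517

0.1517


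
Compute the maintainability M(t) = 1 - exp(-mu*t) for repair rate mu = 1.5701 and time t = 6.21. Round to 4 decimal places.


mu = 1.5701, t = 6.21
mu * t = 1.5701 * 6.21 = 9.7503
exp(-9.7503) = 0.0001
M(t) = 1 - 0.0001
M(t) = 0.9999

0.9999


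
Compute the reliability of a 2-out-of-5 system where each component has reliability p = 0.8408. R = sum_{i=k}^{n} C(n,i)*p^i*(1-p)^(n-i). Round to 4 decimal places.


k = 2, n = 5, p = 0.8408
i=2: C(5,2)=10 * 0.8408^2 * 0.1592^3 = 0.0285
i=3: C(5,3)=10 * 0.8408^3 * 0.1592^2 = 0.1506
i=4: C(5,4)=5 * 0.8408^4 * 0.1592^1 = 0.3978
i=5: C(5,5)=1 * 0.8408^5 * 0.1592^0 = 0.4202
R = sum of terms = 0.9972

0.9972


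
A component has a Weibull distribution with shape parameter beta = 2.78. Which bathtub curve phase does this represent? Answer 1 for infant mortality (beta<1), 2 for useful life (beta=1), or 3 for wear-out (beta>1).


beta = 2.78
Compare beta to 1:
beta < 1 => infant mortality (phase 1)
beta = 1 => useful life (phase 2)
beta > 1 => wear-out (phase 3)
Since beta = 2.78, this is wear-out (increasing failure rate)
Phase = 3

3


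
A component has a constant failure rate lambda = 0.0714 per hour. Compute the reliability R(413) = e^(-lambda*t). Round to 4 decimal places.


lambda = 0.0714
t = 413
lambda * t = 29.4882
R(t) = e^(-29.4882)
R(t) = 0.0

0.0


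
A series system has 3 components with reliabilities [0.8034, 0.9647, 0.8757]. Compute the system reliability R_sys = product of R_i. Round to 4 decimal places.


Components: [0.8034, 0.9647, 0.8757]
After component 1 (R=0.8034): product = 0.8034
After component 2 (R=0.9647): product = 0.775
After component 3 (R=0.8757): product = 0.6787
R_sys = 0.6787

0.6787


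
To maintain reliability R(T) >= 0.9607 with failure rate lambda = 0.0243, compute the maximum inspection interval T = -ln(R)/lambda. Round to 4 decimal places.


R_target = 0.9607
lambda = 0.0243
-ln(0.9607) = 0.0401
T = 0.0401 / 0.0243
T = 1.6499

1.6499


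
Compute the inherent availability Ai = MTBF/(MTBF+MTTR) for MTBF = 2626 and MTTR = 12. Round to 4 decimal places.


MTBF = 2626
MTTR = 12
MTBF + MTTR = 2638
Ai = 2626 / 2638
Ai = 0.9955

0.9955


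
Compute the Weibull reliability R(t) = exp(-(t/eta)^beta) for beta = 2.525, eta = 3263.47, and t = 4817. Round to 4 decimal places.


beta = 2.525, eta = 3263.47, t = 4817
t/eta = 4817 / 3263.47 = 1.476
(t/eta)^beta = 1.476^2.525 = 2.6728
R(t) = exp(-2.6728)
R(t) = 0.0691

0.0691


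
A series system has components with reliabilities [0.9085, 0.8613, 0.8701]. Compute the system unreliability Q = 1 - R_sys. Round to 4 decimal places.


Components: [0.9085, 0.8613, 0.8701]
After component 1: product = 0.9085
After component 2: product = 0.7825
After component 3: product = 0.6808
R_sys = 0.6808
Q = 1 - 0.6808 = 0.3192

0.3192


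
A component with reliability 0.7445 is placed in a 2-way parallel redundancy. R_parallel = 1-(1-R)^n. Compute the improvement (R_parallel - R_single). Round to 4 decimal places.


R_single = 0.7445, n = 2
1 - R_single = 0.2555
(1 - R_single)^n = 0.2555^2 = 0.0653
R_parallel = 1 - 0.0653 = 0.9347
Improvement = 0.9347 - 0.7445
Improvement = 0.1902

0.1902


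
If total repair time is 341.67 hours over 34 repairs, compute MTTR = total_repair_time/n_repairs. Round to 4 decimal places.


total_repair_time = 341.67
n_repairs = 34
MTTR = 341.67 / 34
MTTR = 10.0491

10.0491


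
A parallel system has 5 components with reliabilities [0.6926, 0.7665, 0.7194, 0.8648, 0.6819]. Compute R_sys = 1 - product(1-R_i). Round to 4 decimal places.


Components: [0.6926, 0.7665, 0.7194, 0.8648, 0.6819]
(1 - 0.6926) = 0.3074, running product = 0.3074
(1 - 0.7665) = 0.2335, running product = 0.0718
(1 - 0.7194) = 0.2806, running product = 0.0201
(1 - 0.8648) = 0.1352, running product = 0.0027
(1 - 0.6819) = 0.3181, running product = 0.0009
Product of (1-R_i) = 0.0009
R_sys = 1 - 0.0009 = 0.9991

0.9991


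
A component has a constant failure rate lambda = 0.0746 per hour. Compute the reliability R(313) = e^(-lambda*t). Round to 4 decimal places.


lambda = 0.0746
t = 313
lambda * t = 23.3498
R(t) = e^(-23.3498)
R(t) = 0.0

0.0


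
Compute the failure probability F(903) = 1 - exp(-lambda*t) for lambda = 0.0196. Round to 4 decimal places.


lambda = 0.0196, t = 903
lambda * t = 17.6988
exp(-17.6988) = 0.0
F(t) = 1 - 0.0
F(t) = 1.0

1.0


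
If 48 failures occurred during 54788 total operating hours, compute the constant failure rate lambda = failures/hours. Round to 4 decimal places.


failures = 48
total_hours = 54788
lambda = 48 / 54788
lambda = 0.0009

0.0009


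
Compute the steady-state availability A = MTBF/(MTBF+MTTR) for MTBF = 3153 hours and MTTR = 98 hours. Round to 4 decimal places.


MTBF = 3153
MTTR = 98
MTBF + MTTR = 3251
A = 3153 / 3251
A = 0.9699

0.9699


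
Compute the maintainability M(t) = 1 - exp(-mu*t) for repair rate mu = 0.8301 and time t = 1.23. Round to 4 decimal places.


mu = 0.8301, t = 1.23
mu * t = 0.8301 * 1.23 = 1.021
exp(-1.021) = 0.3602
M(t) = 1 - 0.3602
M(t) = 0.6398

0.6398


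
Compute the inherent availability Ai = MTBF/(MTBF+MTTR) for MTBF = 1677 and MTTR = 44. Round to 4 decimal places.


MTBF = 1677
MTTR = 44
MTBF + MTTR = 1721
Ai = 1677 / 1721
Ai = 0.9744

0.9744


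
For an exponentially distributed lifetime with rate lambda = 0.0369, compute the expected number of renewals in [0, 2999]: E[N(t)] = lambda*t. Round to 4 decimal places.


lambda = 0.0369
t = 2999
E[N(t)] = lambda * t
E[N(t)] = 0.0369 * 2999
E[N(t)] = 110.6631

110.6631


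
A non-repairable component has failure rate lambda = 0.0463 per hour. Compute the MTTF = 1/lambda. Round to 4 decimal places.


lambda = 0.0463
MTTF = 1 / 0.0463
MTTF = 21.5983

21.5983


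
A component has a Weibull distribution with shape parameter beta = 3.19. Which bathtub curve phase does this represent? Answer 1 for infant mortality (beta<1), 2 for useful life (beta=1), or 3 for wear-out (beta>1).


beta = 3.19
Compare beta to 1:
beta < 1 => infant mortality (phase 1)
beta = 1 => useful life (phase 2)
beta > 1 => wear-out (phase 3)
Since beta = 3.19, this is wear-out (increasing failure rate)
Phase = 3

3


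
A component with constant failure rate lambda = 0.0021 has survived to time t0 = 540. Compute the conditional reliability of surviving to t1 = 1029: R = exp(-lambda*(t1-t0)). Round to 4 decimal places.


lambda = 0.0021
t0 = 540, t1 = 1029
t1 - t0 = 489
lambda * (t1-t0) = 0.0021 * 489 = 1.0269
R = exp(-1.0269)
R = 0.3581

0.3581


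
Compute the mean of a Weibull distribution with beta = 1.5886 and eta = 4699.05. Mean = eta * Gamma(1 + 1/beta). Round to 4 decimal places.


beta = 1.5886, eta = 4699.05
1/beta = 0.6295
1 + 1/beta = 1.6295
Gamma(1.6295) = 0.8972
Mean = 4699.05 * 0.8972
Mean = 4215.8671

4215.8671


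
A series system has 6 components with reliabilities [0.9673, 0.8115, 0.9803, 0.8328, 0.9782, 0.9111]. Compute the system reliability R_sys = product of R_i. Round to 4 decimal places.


Components: [0.9673, 0.8115, 0.9803, 0.8328, 0.9782, 0.9111]
After component 1 (R=0.9673): product = 0.9673
After component 2 (R=0.8115): product = 0.785
After component 3 (R=0.9803): product = 0.7695
After component 4 (R=0.8328): product = 0.6408
After component 5 (R=0.9782): product = 0.6269
After component 6 (R=0.9111): product = 0.5711
R_sys = 0.5711

0.5711


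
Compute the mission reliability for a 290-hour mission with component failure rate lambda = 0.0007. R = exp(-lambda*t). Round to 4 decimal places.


lambda = 0.0007
mission_time = 290
lambda * t = 0.0007 * 290 = 0.203
R = exp(-0.203)
R = 0.8163

0.8163


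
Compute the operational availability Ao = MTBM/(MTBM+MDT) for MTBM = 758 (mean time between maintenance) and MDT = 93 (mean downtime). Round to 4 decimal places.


MTBM = 758
MDT = 93
MTBM + MDT = 851
Ao = 758 / 851
Ao = 0.8907

0.8907


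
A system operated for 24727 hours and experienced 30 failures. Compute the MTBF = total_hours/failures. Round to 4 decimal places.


total_hours = 24727
failures = 30
MTBF = 24727 / 30
MTBF = 824.2333

824.2333


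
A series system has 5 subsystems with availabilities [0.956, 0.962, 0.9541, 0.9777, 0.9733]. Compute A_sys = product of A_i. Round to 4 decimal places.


Subsystems: [0.956, 0.962, 0.9541, 0.9777, 0.9733]
After subsystem 1 (A=0.956): product = 0.956
After subsystem 2 (A=0.962): product = 0.9197
After subsystem 3 (A=0.9541): product = 0.8775
After subsystem 4 (A=0.9777): product = 0.8579
After subsystem 5 (A=0.9733): product = 0.835
A_sys = 0.835

0.835


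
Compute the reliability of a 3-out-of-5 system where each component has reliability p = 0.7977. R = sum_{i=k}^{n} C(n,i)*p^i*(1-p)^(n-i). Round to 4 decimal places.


k = 3, n = 5, p = 0.7977
i=3: C(5,3)=10 * 0.7977^3 * 0.2023^2 = 0.2077
i=4: C(5,4)=5 * 0.7977^4 * 0.2023^1 = 0.4096
i=5: C(5,5)=1 * 0.7977^5 * 0.2023^0 = 0.323
R = sum of terms = 0.9403

0.9403


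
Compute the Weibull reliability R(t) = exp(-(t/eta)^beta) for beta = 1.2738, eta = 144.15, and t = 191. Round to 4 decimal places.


beta = 1.2738, eta = 144.15, t = 191
t/eta = 191 / 144.15 = 1.325
(t/eta)^beta = 1.325^1.2738 = 1.4311
R(t) = exp(-1.4311)
R(t) = 0.239

0.239


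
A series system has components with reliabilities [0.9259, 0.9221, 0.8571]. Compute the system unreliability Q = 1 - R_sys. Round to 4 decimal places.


Components: [0.9259, 0.9221, 0.8571]
After component 1: product = 0.9259
After component 2: product = 0.8538
After component 3: product = 0.7318
R_sys = 0.7318
Q = 1 - 0.7318 = 0.2682

0.2682


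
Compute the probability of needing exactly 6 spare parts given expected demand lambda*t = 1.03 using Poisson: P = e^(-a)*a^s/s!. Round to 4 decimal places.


a = 1.03, s = 6
e^(-a) = e^(-1.03) = 0.357
a^s = 1.03^6 = 1.1941
s! = 720
P = 0.357 * 1.1941 / 720
P = 0.0006

0.0006


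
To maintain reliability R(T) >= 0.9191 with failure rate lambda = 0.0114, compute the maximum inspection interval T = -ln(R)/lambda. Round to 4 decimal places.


R_target = 0.9191
lambda = 0.0114
-ln(0.9191) = 0.0844
T = 0.0844 / 0.0114
T = 7.4

7.4


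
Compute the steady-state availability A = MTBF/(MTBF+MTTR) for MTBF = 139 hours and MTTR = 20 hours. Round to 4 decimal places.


MTBF = 139
MTTR = 20
MTBF + MTTR = 159
A = 139 / 159
A = 0.8742

0.8742


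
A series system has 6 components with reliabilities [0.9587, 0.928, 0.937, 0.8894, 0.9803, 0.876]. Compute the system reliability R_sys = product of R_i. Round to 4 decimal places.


Components: [0.9587, 0.928, 0.937, 0.8894, 0.9803, 0.876]
After component 1 (R=0.9587): product = 0.9587
After component 2 (R=0.928): product = 0.8897
After component 3 (R=0.937): product = 0.8336
After component 4 (R=0.8894): product = 0.7414
After component 5 (R=0.9803): product = 0.7268
After component 6 (R=0.876): product = 0.6367
R_sys = 0.6367

0.6367


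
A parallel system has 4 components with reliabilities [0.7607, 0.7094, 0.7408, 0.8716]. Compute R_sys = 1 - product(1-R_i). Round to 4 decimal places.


Components: [0.7607, 0.7094, 0.7408, 0.8716]
(1 - 0.7607) = 0.2393, running product = 0.2393
(1 - 0.7094) = 0.2906, running product = 0.0695
(1 - 0.7408) = 0.2592, running product = 0.018
(1 - 0.8716) = 0.1284, running product = 0.0023
Product of (1-R_i) = 0.0023
R_sys = 1 - 0.0023 = 0.9977

0.9977


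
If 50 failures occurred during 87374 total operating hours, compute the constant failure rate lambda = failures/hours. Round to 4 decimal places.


failures = 50
total_hours = 87374
lambda = 50 / 87374
lambda = 0.0006

0.0006


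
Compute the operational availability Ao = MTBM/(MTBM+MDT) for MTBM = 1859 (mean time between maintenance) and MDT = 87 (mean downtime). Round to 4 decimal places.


MTBM = 1859
MDT = 87
MTBM + MDT = 1946
Ao = 1859 / 1946
Ao = 0.9553

0.9553


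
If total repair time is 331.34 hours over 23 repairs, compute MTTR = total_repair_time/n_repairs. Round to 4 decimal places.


total_repair_time = 331.34
n_repairs = 23
MTTR = 331.34 / 23
MTTR = 14.4061

14.4061


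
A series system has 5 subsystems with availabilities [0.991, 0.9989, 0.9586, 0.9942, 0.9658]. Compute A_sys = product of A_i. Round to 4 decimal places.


Subsystems: [0.991, 0.9989, 0.9586, 0.9942, 0.9658]
After subsystem 1 (A=0.991): product = 0.991
After subsystem 2 (A=0.9989): product = 0.9899
After subsystem 3 (A=0.9586): product = 0.9489
After subsystem 4 (A=0.9942): product = 0.9434
After subsystem 5 (A=0.9658): product = 0.9112
A_sys = 0.9112

0.9112


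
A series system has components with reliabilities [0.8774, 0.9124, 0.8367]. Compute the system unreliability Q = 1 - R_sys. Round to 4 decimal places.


Components: [0.8774, 0.9124, 0.8367]
After component 1: product = 0.8774
After component 2: product = 0.8005
After component 3: product = 0.6698
R_sys = 0.6698
Q = 1 - 0.6698 = 0.3302

0.3302


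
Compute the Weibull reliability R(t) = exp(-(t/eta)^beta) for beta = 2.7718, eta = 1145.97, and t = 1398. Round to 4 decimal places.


beta = 2.7718, eta = 1145.97, t = 1398
t/eta = 1398 / 1145.97 = 1.2199
(t/eta)^beta = 1.2199^2.7718 = 1.735
R(t) = exp(-1.735)
R(t) = 0.1764

0.1764


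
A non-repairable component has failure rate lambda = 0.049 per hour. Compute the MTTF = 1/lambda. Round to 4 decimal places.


lambda = 0.049
MTTF = 1 / 0.049
MTTF = 20.4082

20.4082


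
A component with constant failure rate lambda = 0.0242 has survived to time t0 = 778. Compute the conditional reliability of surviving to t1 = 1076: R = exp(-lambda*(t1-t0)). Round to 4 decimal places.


lambda = 0.0242
t0 = 778, t1 = 1076
t1 - t0 = 298
lambda * (t1-t0) = 0.0242 * 298 = 7.2116
R = exp(-7.2116)
R = 0.0007

0.0007


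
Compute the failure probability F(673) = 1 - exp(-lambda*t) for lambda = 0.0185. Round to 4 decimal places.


lambda = 0.0185, t = 673
lambda * t = 12.4505
exp(-12.4505) = 0.0
F(t) = 1 - 0.0
F(t) = 1.0

1.0


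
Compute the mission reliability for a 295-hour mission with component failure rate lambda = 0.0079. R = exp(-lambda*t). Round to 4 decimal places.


lambda = 0.0079
mission_time = 295
lambda * t = 0.0079 * 295 = 2.3305
R = exp(-2.3305)
R = 0.0972

0.0972


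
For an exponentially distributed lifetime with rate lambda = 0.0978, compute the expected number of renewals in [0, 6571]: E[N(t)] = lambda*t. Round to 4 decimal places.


lambda = 0.0978
t = 6571
E[N(t)] = lambda * t
E[N(t)] = 0.0978 * 6571
E[N(t)] = 642.6438

642.6438


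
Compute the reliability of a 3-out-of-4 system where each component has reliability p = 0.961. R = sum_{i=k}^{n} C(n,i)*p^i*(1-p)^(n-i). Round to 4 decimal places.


k = 3, n = 4, p = 0.961
i=3: C(4,3)=4 * 0.961^3 * 0.039^1 = 0.1385
i=4: C(4,4)=1 * 0.961^4 * 0.039^0 = 0.8529
R = sum of terms = 0.9913

0.9913


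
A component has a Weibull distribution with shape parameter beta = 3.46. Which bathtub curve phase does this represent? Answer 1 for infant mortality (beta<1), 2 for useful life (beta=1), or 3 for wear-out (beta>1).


beta = 3.46
Compare beta to 1:
beta < 1 => infant mortality (phase 1)
beta = 1 => useful life (phase 2)
beta > 1 => wear-out (phase 3)
Since beta = 3.46, this is wear-out (increasing failure rate)
Phase = 3

3


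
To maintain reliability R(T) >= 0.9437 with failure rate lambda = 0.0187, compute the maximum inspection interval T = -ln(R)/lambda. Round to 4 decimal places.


R_target = 0.9437
lambda = 0.0187
-ln(0.9437) = 0.0579
T = 0.0579 / 0.0187
T = 3.0988

3.0988


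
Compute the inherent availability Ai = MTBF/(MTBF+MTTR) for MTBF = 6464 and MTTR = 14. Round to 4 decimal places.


MTBF = 6464
MTTR = 14
MTBF + MTTR = 6478
Ai = 6464 / 6478
Ai = 0.9978

0.9978


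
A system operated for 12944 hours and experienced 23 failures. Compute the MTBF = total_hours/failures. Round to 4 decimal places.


total_hours = 12944
failures = 23
MTBF = 12944 / 23
MTBF = 562.7826

562.7826


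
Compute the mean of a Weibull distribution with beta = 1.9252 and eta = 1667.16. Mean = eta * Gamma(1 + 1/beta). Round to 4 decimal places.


beta = 1.9252, eta = 1667.16
1/beta = 0.5194
1 + 1/beta = 1.5194
Gamma(1.5194) = 0.887
Mean = 1667.16 * 0.887
Mean = 1478.7891

1478.7891


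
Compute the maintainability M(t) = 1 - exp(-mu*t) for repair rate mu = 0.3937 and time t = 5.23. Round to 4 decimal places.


mu = 0.3937, t = 5.23
mu * t = 0.3937 * 5.23 = 2.0591
exp(-2.0591) = 0.1276
M(t) = 1 - 0.1276
M(t) = 0.8724

0.8724


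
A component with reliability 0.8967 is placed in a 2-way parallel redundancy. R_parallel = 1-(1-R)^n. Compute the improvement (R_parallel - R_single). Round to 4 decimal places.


R_single = 0.8967, n = 2
1 - R_single = 0.1033
(1 - R_single)^n = 0.1033^2 = 0.0107
R_parallel = 1 - 0.0107 = 0.9893
Improvement = 0.9893 - 0.8967
Improvement = 0.0926

0.0926


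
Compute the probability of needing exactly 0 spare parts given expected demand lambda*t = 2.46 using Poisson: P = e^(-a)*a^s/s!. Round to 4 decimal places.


a = 2.46, s = 0
e^(-a) = e^(-2.46) = 0.0854
a^s = 2.46^0 = 1.0
s! = 1
P = 0.0854 * 1.0 / 1
P = 0.0854

0.0854


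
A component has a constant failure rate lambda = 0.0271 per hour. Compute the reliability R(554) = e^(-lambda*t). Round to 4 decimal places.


lambda = 0.0271
t = 554
lambda * t = 15.0134
R(t) = e^(-15.0134)
R(t) = 0.0

0.0


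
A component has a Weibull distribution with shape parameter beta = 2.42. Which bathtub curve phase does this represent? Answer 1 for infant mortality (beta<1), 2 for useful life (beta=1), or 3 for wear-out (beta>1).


beta = 2.42
Compare beta to 1:
beta < 1 => infant mortality (phase 1)
beta = 1 => useful life (phase 2)
beta > 1 => wear-out (phase 3)
Since beta = 2.42, this is wear-out (increasing failure rate)
Phase = 3

3


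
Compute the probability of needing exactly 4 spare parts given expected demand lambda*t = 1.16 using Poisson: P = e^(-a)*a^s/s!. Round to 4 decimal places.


a = 1.16, s = 4
e^(-a) = e^(-1.16) = 0.3135
a^s = 1.16^4 = 1.8106
s! = 24
P = 0.3135 * 1.8106 / 24
P = 0.0237

0.0237


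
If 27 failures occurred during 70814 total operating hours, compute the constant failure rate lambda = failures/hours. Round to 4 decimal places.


failures = 27
total_hours = 70814
lambda = 27 / 70814
lambda = 0.0004

0.0004


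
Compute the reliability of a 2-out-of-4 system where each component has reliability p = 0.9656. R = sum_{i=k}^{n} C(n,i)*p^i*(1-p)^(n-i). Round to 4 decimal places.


k = 2, n = 4, p = 0.9656
i=2: C(4,2)=6 * 0.9656^2 * 0.0344^2 = 0.0066
i=3: C(4,3)=4 * 0.9656^3 * 0.0344^1 = 0.1239
i=4: C(4,4)=1 * 0.9656^4 * 0.0344^0 = 0.8693
R = sum of terms = 0.9998

0.9998


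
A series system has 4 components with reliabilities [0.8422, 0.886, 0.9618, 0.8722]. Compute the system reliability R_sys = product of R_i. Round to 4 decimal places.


Components: [0.8422, 0.886, 0.9618, 0.8722]
After component 1 (R=0.8422): product = 0.8422
After component 2 (R=0.886): product = 0.7462
After component 3 (R=0.9618): product = 0.7177
After component 4 (R=0.8722): product = 0.626
R_sys = 0.626

0.626


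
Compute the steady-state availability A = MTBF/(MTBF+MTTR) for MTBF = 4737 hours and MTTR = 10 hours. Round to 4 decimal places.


MTBF = 4737
MTTR = 10
MTBF + MTTR = 4747
A = 4737 / 4747
A = 0.9979

0.9979


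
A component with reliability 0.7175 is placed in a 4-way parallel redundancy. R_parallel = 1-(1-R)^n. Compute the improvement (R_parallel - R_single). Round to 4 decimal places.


R_single = 0.7175, n = 4
1 - R_single = 0.2825
(1 - R_single)^n = 0.2825^4 = 0.0064
R_parallel = 1 - 0.0064 = 0.9936
Improvement = 0.9936 - 0.7175
Improvement = 0.2761

0.2761


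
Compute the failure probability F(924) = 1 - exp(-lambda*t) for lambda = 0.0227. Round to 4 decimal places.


lambda = 0.0227, t = 924
lambda * t = 20.9748
exp(-20.9748) = 0.0
F(t) = 1 - 0.0
F(t) = 1.0

1.0


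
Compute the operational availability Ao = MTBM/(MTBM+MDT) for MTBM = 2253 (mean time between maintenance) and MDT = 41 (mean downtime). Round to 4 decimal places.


MTBM = 2253
MDT = 41
MTBM + MDT = 2294
Ao = 2253 / 2294
Ao = 0.9821

0.9821


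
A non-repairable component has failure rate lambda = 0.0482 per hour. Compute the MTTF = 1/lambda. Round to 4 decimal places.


lambda = 0.0482
MTTF = 1 / 0.0482
MTTF = 20.7469

20.7469


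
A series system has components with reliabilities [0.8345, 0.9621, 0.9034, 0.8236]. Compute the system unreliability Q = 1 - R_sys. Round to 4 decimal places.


Components: [0.8345, 0.9621, 0.9034, 0.8236]
After component 1: product = 0.8345
After component 2: product = 0.8029
After component 3: product = 0.7253
After component 4: product = 0.5974
R_sys = 0.5974
Q = 1 - 0.5974 = 0.4026

0.4026


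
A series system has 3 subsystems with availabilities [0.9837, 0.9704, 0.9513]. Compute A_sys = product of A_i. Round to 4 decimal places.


Subsystems: [0.9837, 0.9704, 0.9513]
After subsystem 1 (A=0.9837): product = 0.9837
After subsystem 2 (A=0.9704): product = 0.9546
After subsystem 3 (A=0.9513): product = 0.9081
A_sys = 0.9081

0.9081


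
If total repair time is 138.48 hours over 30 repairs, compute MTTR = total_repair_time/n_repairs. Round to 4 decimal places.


total_repair_time = 138.48
n_repairs = 30
MTTR = 138.48 / 30
MTTR = 4.616

4.616


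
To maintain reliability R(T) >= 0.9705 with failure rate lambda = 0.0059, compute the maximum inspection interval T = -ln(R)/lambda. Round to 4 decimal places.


R_target = 0.9705
lambda = 0.0059
-ln(0.9705) = 0.0299
T = 0.0299 / 0.0059
T = 5.0752

5.0752


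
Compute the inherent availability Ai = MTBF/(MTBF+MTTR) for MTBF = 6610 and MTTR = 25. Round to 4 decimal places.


MTBF = 6610
MTTR = 25
MTBF + MTTR = 6635
Ai = 6610 / 6635
Ai = 0.9962

0.9962


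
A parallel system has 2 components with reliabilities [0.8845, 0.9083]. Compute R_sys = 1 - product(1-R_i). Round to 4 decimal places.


Components: [0.8845, 0.9083]
(1 - 0.8845) = 0.1155, running product = 0.1155
(1 - 0.9083) = 0.0917, running product = 0.0106
Product of (1-R_i) = 0.0106
R_sys = 1 - 0.0106 = 0.9894

0.9894


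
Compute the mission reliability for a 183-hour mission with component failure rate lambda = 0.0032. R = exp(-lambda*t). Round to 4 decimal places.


lambda = 0.0032
mission_time = 183
lambda * t = 0.0032 * 183 = 0.5856
R = exp(-0.5856)
R = 0.5568

0.5568


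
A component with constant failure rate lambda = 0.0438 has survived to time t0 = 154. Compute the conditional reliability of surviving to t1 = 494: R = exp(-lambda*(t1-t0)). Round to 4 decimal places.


lambda = 0.0438
t0 = 154, t1 = 494
t1 - t0 = 340
lambda * (t1-t0) = 0.0438 * 340 = 14.892
R = exp(-14.892)
R = 0.0

0.0


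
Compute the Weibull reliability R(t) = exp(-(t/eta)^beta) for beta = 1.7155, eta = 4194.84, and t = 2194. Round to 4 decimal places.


beta = 1.7155, eta = 4194.84, t = 2194
t/eta = 2194 / 4194.84 = 0.523
(t/eta)^beta = 0.523^1.7155 = 0.3289
R(t) = exp(-0.3289)
R(t) = 0.7197

0.7197


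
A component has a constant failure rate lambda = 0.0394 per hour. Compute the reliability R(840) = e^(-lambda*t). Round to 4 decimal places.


lambda = 0.0394
t = 840
lambda * t = 33.096
R(t) = e^(-33.096)
R(t) = 0.0

0.0


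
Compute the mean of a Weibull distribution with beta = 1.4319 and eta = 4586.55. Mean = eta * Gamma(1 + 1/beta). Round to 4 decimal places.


beta = 1.4319, eta = 4586.55
1/beta = 0.6984
1 + 1/beta = 1.6984
Gamma(1.6984) = 0.9083
Mean = 4586.55 * 0.9083
Mean = 4166.1073

4166.1073


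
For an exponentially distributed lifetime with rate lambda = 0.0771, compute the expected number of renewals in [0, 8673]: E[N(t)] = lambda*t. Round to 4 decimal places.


lambda = 0.0771
t = 8673
E[N(t)] = lambda * t
E[N(t)] = 0.0771 * 8673
E[N(t)] = 668.6883

668.6883


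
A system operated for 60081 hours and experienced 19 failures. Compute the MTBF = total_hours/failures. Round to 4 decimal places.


total_hours = 60081
failures = 19
MTBF = 60081 / 19
MTBF = 3162.1579

3162.1579


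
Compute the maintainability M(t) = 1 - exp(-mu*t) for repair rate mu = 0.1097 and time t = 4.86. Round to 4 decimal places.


mu = 0.1097, t = 4.86
mu * t = 0.1097 * 4.86 = 0.5331
exp(-0.5331) = 0.5868
M(t) = 1 - 0.5868
M(t) = 0.4132

0.4132


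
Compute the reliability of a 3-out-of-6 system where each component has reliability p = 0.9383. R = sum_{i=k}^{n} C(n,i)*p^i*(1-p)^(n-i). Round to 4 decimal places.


k = 3, n = 6, p = 0.9383
i=3: C(6,3)=20 * 0.9383^3 * 0.0617^3 = 0.0039
i=4: C(6,4)=15 * 0.9383^4 * 0.0617^2 = 0.0443
i=5: C(6,5)=6 * 0.9383^5 * 0.0617^1 = 0.2692
i=6: C(6,6)=1 * 0.9383^6 * 0.0617^0 = 0.6824
R = sum of terms = 0.9998

0.9998


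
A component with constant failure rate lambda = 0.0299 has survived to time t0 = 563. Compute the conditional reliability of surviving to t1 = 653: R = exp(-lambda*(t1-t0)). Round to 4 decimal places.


lambda = 0.0299
t0 = 563, t1 = 653
t1 - t0 = 90
lambda * (t1-t0) = 0.0299 * 90 = 2.691
R = exp(-2.691)
R = 0.0678

0.0678


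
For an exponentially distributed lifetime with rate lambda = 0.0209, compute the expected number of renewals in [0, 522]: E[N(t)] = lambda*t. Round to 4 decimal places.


lambda = 0.0209
t = 522
E[N(t)] = lambda * t
E[N(t)] = 0.0209 * 522
E[N(t)] = 10.9098

10.9098


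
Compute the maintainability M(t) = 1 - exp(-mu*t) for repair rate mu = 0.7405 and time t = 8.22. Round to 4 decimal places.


mu = 0.7405, t = 8.22
mu * t = 0.7405 * 8.22 = 6.0869
exp(-6.0869) = 0.0023
M(t) = 1 - 0.0023
M(t) = 0.9977

0.9977


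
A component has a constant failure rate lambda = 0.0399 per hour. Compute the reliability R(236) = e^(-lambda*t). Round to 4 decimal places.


lambda = 0.0399
t = 236
lambda * t = 9.4164
R(t) = e^(-9.4164)
R(t) = 0.0001

0.0001


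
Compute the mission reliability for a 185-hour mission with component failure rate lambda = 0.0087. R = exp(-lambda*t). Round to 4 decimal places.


lambda = 0.0087
mission_time = 185
lambda * t = 0.0087 * 185 = 1.6095
R = exp(-1.6095)
R = 0.2

0.2


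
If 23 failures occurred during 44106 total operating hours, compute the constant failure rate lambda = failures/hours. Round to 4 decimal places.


failures = 23
total_hours = 44106
lambda = 23 / 44106
lambda = 0.0005

0.0005


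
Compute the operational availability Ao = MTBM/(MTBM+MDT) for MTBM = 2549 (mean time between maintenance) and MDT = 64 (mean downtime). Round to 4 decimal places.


MTBM = 2549
MDT = 64
MTBM + MDT = 2613
Ao = 2549 / 2613
Ao = 0.9755

0.9755


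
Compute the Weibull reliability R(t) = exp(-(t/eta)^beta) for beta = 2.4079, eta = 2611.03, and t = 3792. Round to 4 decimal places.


beta = 2.4079, eta = 2611.03, t = 3792
t/eta = 3792 / 2611.03 = 1.4523
(t/eta)^beta = 1.4523^2.4079 = 2.4559
R(t) = exp(-2.4559)
R(t) = 0.0858

0.0858


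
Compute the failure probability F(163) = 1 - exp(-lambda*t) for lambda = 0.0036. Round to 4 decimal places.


lambda = 0.0036, t = 163
lambda * t = 0.5868
exp(-0.5868) = 0.5561
F(t) = 1 - 0.5561
F(t) = 0.4439

0.4439


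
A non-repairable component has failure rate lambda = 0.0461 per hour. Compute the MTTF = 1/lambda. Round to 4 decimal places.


lambda = 0.0461
MTTF = 1 / 0.0461
MTTF = 21.692

21.692


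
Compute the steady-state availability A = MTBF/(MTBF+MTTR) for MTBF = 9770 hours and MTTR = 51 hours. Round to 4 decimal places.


MTBF = 9770
MTTR = 51
MTBF + MTTR = 9821
A = 9770 / 9821
A = 0.9948

0.9948


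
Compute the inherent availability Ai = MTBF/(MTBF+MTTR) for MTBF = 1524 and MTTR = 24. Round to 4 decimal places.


MTBF = 1524
MTTR = 24
MTBF + MTTR = 1548
Ai = 1524 / 1548
Ai = 0.9845

0.9845


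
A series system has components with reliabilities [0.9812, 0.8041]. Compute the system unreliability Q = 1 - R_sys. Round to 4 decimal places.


Components: [0.9812, 0.8041]
After component 1: product = 0.9812
After component 2: product = 0.789
R_sys = 0.789
Q = 1 - 0.789 = 0.211

0.211


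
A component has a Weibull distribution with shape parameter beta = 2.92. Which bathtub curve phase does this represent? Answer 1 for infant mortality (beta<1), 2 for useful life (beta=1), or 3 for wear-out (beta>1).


beta = 2.92
Compare beta to 1:
beta < 1 => infant mortality (phase 1)
beta = 1 => useful life (phase 2)
beta > 1 => wear-out (phase 3)
Since beta = 2.92, this is wear-out (increasing failure rate)
Phase = 3

3


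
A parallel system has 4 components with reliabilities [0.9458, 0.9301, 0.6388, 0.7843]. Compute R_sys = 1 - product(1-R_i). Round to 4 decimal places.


Components: [0.9458, 0.9301, 0.6388, 0.7843]
(1 - 0.9458) = 0.0542, running product = 0.0542
(1 - 0.9301) = 0.0699, running product = 0.0038
(1 - 0.6388) = 0.3612, running product = 0.0014
(1 - 0.7843) = 0.2157, running product = 0.0003
Product of (1-R_i) = 0.0003
R_sys = 1 - 0.0003 = 0.9997

0.9997


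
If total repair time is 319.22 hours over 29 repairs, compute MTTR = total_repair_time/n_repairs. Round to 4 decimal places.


total_repair_time = 319.22
n_repairs = 29
MTTR = 319.22 / 29
MTTR = 11.0076

11.0076


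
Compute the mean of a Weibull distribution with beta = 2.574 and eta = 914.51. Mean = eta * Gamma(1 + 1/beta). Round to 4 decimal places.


beta = 2.574, eta = 914.51
1/beta = 0.3885
1 + 1/beta = 1.3885
Gamma(1.3885) = 0.888
Mean = 914.51 * 0.888
Mean = 812.0399

812.0399


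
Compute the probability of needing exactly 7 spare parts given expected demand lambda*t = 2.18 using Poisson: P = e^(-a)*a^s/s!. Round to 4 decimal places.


a = 2.18, s = 7
e^(-a) = e^(-2.18) = 0.113
a^s = 2.18^7 = 233.989
s! = 5040
P = 0.113 * 233.989 / 5040
P = 0.0052

0.0052


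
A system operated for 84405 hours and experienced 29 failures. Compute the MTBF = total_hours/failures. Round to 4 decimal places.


total_hours = 84405
failures = 29
MTBF = 84405 / 29
MTBF = 2910.5172

2910.5172


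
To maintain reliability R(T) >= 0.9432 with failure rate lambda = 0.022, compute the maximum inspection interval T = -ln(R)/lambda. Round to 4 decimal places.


R_target = 0.9432
lambda = 0.022
-ln(0.9432) = 0.0585
T = 0.0585 / 0.022
T = 2.658

2.658


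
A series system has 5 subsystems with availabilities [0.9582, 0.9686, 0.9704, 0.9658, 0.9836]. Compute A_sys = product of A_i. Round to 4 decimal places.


Subsystems: [0.9582, 0.9686, 0.9704, 0.9658, 0.9836]
After subsystem 1 (A=0.9582): product = 0.9582
After subsystem 2 (A=0.9686): product = 0.9281
After subsystem 3 (A=0.9704): product = 0.9006
After subsystem 4 (A=0.9658): product = 0.8698
After subsystem 5 (A=0.9836): product = 0.8556
A_sys = 0.8556

0.8556


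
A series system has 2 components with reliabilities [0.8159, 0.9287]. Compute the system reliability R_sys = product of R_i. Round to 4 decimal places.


Components: [0.8159, 0.9287]
After component 1 (R=0.8159): product = 0.8159
After component 2 (R=0.9287): product = 0.7577
R_sys = 0.7577

0.7577


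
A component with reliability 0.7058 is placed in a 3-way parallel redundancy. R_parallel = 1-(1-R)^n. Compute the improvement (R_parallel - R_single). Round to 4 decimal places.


R_single = 0.7058, n = 3
1 - R_single = 0.2942
(1 - R_single)^n = 0.2942^3 = 0.0255
R_parallel = 1 - 0.0255 = 0.9745
Improvement = 0.9745 - 0.7058
Improvement = 0.2687

0.2687


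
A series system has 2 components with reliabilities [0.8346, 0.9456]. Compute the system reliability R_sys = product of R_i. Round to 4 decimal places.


Components: [0.8346, 0.9456]
After component 1 (R=0.8346): product = 0.8346
After component 2 (R=0.9456): product = 0.7892
R_sys = 0.7892

0.7892


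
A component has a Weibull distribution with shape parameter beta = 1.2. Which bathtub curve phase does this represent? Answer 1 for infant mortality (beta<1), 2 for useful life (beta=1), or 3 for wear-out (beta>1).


beta = 1.2
Compare beta to 1:
beta < 1 => infant mortality (phase 1)
beta = 1 => useful life (phase 2)
beta > 1 => wear-out (phase 3)
Since beta = 1.2, this is wear-out (increasing failure rate)
Phase = 3

3


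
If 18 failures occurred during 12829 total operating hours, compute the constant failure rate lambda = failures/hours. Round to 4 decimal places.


failures = 18
total_hours = 12829
lambda = 18 / 12829
lambda = 0.0014

0.0014


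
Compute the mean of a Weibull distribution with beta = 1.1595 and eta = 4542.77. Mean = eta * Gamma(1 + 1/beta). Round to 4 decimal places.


beta = 1.1595, eta = 4542.77
1/beta = 0.8624
1 + 1/beta = 1.8624
Gamma(1.8624) = 0.9494
Mean = 4542.77 * 0.9494
Mean = 4313.1307

4313.1307


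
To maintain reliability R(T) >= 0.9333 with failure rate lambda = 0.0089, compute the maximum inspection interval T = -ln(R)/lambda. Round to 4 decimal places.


R_target = 0.9333
lambda = 0.0089
-ln(0.9333) = 0.069
T = 0.069 / 0.0089
T = 7.756

7.756


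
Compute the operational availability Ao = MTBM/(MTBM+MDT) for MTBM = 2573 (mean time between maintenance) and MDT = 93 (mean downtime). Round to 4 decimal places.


MTBM = 2573
MDT = 93
MTBM + MDT = 2666
Ao = 2573 / 2666
Ao = 0.9651

0.9651


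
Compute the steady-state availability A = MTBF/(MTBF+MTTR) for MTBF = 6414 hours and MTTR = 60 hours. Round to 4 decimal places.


MTBF = 6414
MTTR = 60
MTBF + MTTR = 6474
A = 6414 / 6474
A = 0.9907

0.9907


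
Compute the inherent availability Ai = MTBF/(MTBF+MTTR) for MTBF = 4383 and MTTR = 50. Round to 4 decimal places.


MTBF = 4383
MTTR = 50
MTBF + MTTR = 4433
Ai = 4383 / 4433
Ai = 0.9887

0.9887


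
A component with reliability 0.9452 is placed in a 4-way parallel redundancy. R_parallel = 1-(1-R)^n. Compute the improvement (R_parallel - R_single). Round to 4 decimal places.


R_single = 0.9452, n = 4
1 - R_single = 0.0548
(1 - R_single)^n = 0.0548^4 = 0.0
R_parallel = 1 - 0.0 = 1.0
Improvement = 1.0 - 0.9452
Improvement = 0.0548

0.0548


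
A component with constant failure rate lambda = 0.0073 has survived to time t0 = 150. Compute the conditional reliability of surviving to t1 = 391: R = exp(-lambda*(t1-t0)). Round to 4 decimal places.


lambda = 0.0073
t0 = 150, t1 = 391
t1 - t0 = 241
lambda * (t1-t0) = 0.0073 * 241 = 1.7593
R = exp(-1.7593)
R = 0.1722

0.1722


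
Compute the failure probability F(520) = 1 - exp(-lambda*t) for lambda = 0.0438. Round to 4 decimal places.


lambda = 0.0438, t = 520
lambda * t = 22.776
exp(-22.776) = 0.0
F(t) = 1 - 0.0
F(t) = 1.0

1.0


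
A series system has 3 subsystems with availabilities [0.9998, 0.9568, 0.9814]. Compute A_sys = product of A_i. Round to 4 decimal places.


Subsystems: [0.9998, 0.9568, 0.9814]
After subsystem 1 (A=0.9998): product = 0.9998
After subsystem 2 (A=0.9568): product = 0.9566
After subsystem 3 (A=0.9814): product = 0.9388
A_sys = 0.9388

0.9388


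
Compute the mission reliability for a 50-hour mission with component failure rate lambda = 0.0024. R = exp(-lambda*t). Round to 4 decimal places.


lambda = 0.0024
mission_time = 50
lambda * t = 0.0024 * 50 = 0.12
R = exp(-0.12)
R = 0.8869

0.8869


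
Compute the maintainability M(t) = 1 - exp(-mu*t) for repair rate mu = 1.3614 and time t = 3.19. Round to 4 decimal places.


mu = 1.3614, t = 3.19
mu * t = 1.3614 * 3.19 = 4.3429
exp(-4.3429) = 0.013
M(t) = 1 - 0.013
M(t) = 0.987

0.987


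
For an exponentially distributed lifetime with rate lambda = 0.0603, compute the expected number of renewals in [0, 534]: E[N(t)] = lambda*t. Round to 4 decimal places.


lambda = 0.0603
t = 534
E[N(t)] = lambda * t
E[N(t)] = 0.0603 * 534
E[N(t)] = 32.2002

32.2002


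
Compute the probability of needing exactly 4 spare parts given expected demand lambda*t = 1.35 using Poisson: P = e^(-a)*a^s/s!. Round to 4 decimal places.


a = 1.35, s = 4
e^(-a) = e^(-1.35) = 0.2592
a^s = 1.35^4 = 3.3215
s! = 24
P = 0.2592 * 3.3215 / 24
P = 0.0359

0.0359


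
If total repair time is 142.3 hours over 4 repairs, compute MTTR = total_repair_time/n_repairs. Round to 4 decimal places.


total_repair_time = 142.3
n_repairs = 4
MTTR = 142.3 / 4
MTTR = 35.575

35.575


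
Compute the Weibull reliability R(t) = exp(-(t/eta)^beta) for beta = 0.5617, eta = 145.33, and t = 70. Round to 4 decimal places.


beta = 0.5617, eta = 145.33, t = 70
t/eta = 70 / 145.33 = 0.4817
(t/eta)^beta = 0.4817^0.5617 = 0.6634
R(t) = exp(-0.6634)
R(t) = 0.5151

0.5151


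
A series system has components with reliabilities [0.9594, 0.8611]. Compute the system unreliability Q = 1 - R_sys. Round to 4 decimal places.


Components: [0.9594, 0.8611]
After component 1: product = 0.9594
After component 2: product = 0.8261
R_sys = 0.8261
Q = 1 - 0.8261 = 0.1739

0.1739


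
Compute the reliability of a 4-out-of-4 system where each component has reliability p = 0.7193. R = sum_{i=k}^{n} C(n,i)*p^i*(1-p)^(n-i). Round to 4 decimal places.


k = 4, n = 4, p = 0.7193
i=4: C(4,4)=1 * 0.7193^4 * 0.2807^0 = 0.2677
R = sum of terms = 0.2677

0.2677


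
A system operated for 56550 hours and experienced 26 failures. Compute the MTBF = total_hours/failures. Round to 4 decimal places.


total_hours = 56550
failures = 26
MTBF = 56550 / 26
MTBF = 2175.0

2175.0
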